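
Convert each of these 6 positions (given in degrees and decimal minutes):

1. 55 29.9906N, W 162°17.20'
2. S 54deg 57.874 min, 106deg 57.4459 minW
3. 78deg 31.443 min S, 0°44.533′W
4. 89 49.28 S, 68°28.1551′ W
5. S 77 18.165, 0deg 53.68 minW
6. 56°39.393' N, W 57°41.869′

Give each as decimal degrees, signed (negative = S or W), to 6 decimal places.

Point 1:
  Lat: 29.9906′ = 0.499843°; total 55.4998433
  N → positive
  Lon: 162 + 17.2/60 = 162.2866667
  W → negative
Point 2:
  φ: 57.874′ = 0.964567°; total 54.9645667
  hemisphere S, so the sign is −
  Longitude: 106 + 57.4459/60 = 106.9574317
  W ⇒ negate
Point 3:
  φ: 78 + 31.443/60 = 78.5240500
  hemisphere S, so the sign is −
  Longitude: 0 + 44.533/60 = 0.7422167
  W → negative
Point 4:
  Lat: 49.28′ = 0.821333°; total 89.8213333
  hemisphere S, so the sign is −
  Lon: 28.1551′ = 0.469252°; total 68.4692517
  hemisphere W, so the sign is −
Point 5:
  Lat: 77 + 18.165/60 = 77.3027500
  hemisphere S, so the sign is −
  λ: 53.68′ = 0.894667°; total 0.8946667
  hemisphere W, so the sign is −
Point 6:
  φ: 39.393′ = 0.656550°; total 56.6565500
  N ⇒ keep positive
  Longitude: 57 + 41.869/60 = 57.6978167
  W → negative

1. 55.499843, -162.286667
2. -54.964567, -106.957432
3. -78.524050, -0.742217
4. -89.821333, -68.469252
5. -77.302750, -0.894667
6. 56.656550, -57.697817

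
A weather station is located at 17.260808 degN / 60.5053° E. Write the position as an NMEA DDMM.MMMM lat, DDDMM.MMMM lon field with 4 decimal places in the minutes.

1715.6485,N / 06030.3180,E

Lat: minutes = (17.260808 − 17) × 60 = 15.648480
Longitude: 60° + 0.505300 × 60 = 60° 30.318000′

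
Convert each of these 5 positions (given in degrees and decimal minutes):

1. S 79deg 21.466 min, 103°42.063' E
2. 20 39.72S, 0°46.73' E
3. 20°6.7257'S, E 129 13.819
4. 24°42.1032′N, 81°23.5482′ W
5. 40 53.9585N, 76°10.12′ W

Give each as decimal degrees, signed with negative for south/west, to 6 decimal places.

1. -79.357767, 103.701050
2. -20.662000, 0.778833
3. -20.112095, 129.230317
4. 24.701720, -81.392470
5. 40.899308, -76.168667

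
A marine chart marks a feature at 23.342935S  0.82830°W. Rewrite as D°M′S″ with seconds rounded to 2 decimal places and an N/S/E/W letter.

Latitude: 0.342935° → 20.57610′; 0.57610 × 60 = 34.5660″
Lon: 0.828300 × 60 = 49.69800′ → 49′, remainder × 60 = 41.8800″

23°20′34.57″ S, 0°49′41.88″ W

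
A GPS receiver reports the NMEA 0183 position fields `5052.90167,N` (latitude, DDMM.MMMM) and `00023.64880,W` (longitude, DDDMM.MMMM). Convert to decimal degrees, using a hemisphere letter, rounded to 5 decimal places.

φ: split at 2 digits → 50° and 52.90167′; 50 + 52.90167/60 = 50.881695
λ: split at 3 digits → 000° and 23.6488′; 0 + 23.6488/60 = 0.394147

50.88169° N, 0.39415° W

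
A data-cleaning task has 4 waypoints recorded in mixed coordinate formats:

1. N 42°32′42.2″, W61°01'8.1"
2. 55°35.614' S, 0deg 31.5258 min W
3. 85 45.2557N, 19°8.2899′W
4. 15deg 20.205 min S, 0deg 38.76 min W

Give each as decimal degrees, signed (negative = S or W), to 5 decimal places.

Point 1:
  Lat: 32′ + 42.2″ = 32.70333′; 42 + 32.70333/60 = 42.545056
  N ⇒ keep positive
  λ: 1′ + 8.1″ = 1.13500′; 61 + 1.13500/60 = 61.018917
  hemisphere W, so the sign is −
Point 2:
  Latitude: 55 + 35.614/60 = 55.593567
  S → negative
  Longitude: 31.5258′ = 0.525430°; total 0.525430
  W ⇒ negate
Point 3:
  Latitude: 45.2557′ = 0.754262°; total 85.754262
  N ⇒ keep positive
  λ: 8.2899′ = 0.138165°; total 19.138165
  hemisphere W, so the sign is −
Point 4:
  Latitude: 20.205′ = 0.336750°; total 15.336750
  hemisphere S, so the sign is −
  λ: 0 + 38.76/60 = 0.646000
  W ⇒ negate

1. 42.54506, -61.01892
2. -55.59357, -0.52543
3. 85.75426, -19.13817
4. -15.33675, -0.64600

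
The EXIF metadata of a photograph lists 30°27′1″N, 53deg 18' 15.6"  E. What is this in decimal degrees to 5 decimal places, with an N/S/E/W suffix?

Lat: 27′ + 1″ = 27.01667′; 30 + 27.01667/60 = 30.450278
Lon: 53° + 18/60 + 15.6/3600 = 53 + 0.300000 + 0.004333 = 53.304333

30.45028° N, 53.30433° E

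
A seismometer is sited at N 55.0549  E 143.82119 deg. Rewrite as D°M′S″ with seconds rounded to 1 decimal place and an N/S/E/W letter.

Latitude: 0.054900° → 3.29400′; 0.29400 × 60 = 17.640″
Lon: 0.821190° → 49.27140′; 0.27140 × 60 = 16.284″

55°03′17.6″ N, 143°49′16.3″ E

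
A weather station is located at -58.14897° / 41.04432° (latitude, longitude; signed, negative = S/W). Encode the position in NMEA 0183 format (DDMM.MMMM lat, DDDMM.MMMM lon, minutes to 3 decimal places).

Latitude is negative → S; |value| = 58.148970
Lat: minutes = (58.148970 − 58) × 60 = 8.93820
Lon: fractional part 0.044320 → 2.65920 minutes

5808.938,S / 04102.659,E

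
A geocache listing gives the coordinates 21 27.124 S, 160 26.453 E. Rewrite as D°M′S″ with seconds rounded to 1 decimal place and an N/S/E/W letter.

21°27′7.4″ S, 160°26′27.2″ E

φ: fractional minutes 0.12400 × 60 = 7.440″
Longitude: 26.45300′ → 26′ and 0.45300 × 60 = 27.180″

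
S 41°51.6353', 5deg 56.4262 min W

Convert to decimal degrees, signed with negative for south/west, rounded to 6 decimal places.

φ: 41 + 51.6353/60 = 41.8605883
hemisphere S, so the sign is −
Lon: 56.4262′ = 0.940437°; total 5.9404367
W → negative

-41.860588, -5.940437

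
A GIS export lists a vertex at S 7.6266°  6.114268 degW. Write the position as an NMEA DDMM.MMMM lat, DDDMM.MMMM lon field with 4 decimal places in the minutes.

0737.5960,S / 00606.8561,W

Latitude: fractional part 0.626600 → 37.596000 minutes
Longitude: 6° + 0.114268 × 60 = 6° 6.856080′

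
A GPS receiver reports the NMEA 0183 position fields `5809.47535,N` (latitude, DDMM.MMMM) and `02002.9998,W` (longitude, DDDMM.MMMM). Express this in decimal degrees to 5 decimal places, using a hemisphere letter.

58.15792° N, 20.05000° W

Lat: degrees = first 2 digits = 58, minutes = 9.47535; 58 + 9.47535/60 = 58.157923
Longitude: degrees = first 3 digits = 20, minutes = 2.9998; 20 + 2.9998/60 = 20.049997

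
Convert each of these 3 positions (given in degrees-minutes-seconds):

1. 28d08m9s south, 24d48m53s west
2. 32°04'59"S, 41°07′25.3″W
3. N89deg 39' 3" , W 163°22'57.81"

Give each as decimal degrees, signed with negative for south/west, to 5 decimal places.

1. -28.13583, -24.81472
2. -32.08306, -41.12369
3. 89.65083, -163.38273

Point 1:
  Lat: 8′ + 9″ = 8.15000′; 28 + 8.15000/60 = 28.135833
  S ⇒ negate
  λ: 48′ + 53″ = 48.88333′; 24 + 48.88333/60 = 24.814722
  W → negative
Point 2:
  φ: 4′ + 59″ = 4.98333′; 32 + 4.98333/60 = 32.083056
  S ⇒ negate
  Lon: 41 + 7/60 + 25.3/3600 = 41.123694
  W ⇒ negate
Point 3:
  Latitude: 89 + 39/60 + 3/3600 = 89.650833
  N ⇒ keep positive
  λ: 163 + 22/60 + 57.81/3600 = 163.382725
  W → negative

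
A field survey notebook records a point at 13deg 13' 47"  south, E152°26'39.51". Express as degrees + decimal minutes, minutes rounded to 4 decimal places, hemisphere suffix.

Latitude: 13 + 47/60 = 13.783333′
Lon: 26 + 39.51/60 = 26.658500′

13° 13.7833′ S, 152° 26.6585′ E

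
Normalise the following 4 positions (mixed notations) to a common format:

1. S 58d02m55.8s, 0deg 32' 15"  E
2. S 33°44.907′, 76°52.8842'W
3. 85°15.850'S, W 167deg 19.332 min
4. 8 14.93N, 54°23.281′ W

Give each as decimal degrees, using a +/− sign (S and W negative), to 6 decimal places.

1. -58.048833, 0.537500
2. -33.748450, -76.881403
3. -85.264167, -167.322200
4. 8.248833, -54.388017

Point 1:
  Latitude: 58 + 2/60 + 55.8/3600 = 58.0488333
  S → negative
  λ: 0° + 32/60 + 15/3600 = 0 + 0.533333 + 0.004167 = 0.5375000
  E ⇒ keep positive
Point 2:
  φ: 44.907′ = 0.748450°; total 33.7484500
  S → negative
  Lon: 76 + 52.8842/60 = 76.8814033
  W ⇒ negate
Point 3:
  Latitude: 15.85′ = 0.264167°; total 85.2641667
  S → negative
  Lon: 19.332′ = 0.322200°; total 167.3222000
  hemisphere W, so the sign is −
Point 4:
  φ: 14.93′ = 0.248833°; total 8.2488333
  N → positive
  Lon: 23.281′ = 0.388017°; total 54.3880167
  W ⇒ negate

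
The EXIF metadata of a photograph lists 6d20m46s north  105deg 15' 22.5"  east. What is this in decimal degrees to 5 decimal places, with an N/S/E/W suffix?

6.34611° N, 105.25625° E

Lat: 6° + 20/60 + 46/3600 = 6 + 0.333333 + 0.012778 = 6.346111
Longitude: 105° + 15/60 + 22.5/3600 = 105 + 0.250000 + 0.006250 = 105.256250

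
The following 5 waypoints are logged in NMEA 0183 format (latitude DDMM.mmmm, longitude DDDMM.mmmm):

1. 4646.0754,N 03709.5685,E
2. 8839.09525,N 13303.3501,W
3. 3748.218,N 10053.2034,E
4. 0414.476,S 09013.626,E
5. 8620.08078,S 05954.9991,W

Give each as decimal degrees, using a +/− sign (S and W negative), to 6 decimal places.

Point 1:
  Latitude: degrees = first 2 digits = 46, minutes = 46.0754; 46 + 46.0754/60 = 46.7679233
  N → positive
  Longitude: split at 3 digits → 037° and 9.5685′; 37 + 9.5685/60 = 37.1594750
  E → positive
Point 2:
  Lat: split at 2 digits → 88° and 39.09525′; 88 + 39.09525/60 = 88.6515875
  N ⇒ keep positive
  Lon: split at 3 digits → 133° and 3.3501′; 133 + 3.3501/60 = 133.0558350
  W ⇒ negate
Point 3:
  φ: split at 2 digits → 37° and 48.218′; 37 + 48.218/60 = 37.8036333
  N ⇒ keep positive
  λ: degrees = first 3 digits = 100, minutes = 53.2034; 100 + 53.2034/60 = 100.8867233
  E → positive
Point 4:
  Lat: degrees = first 2 digits = 4, minutes = 14.476; 4 + 14.476/60 = 4.2412667
  hemisphere S, so the sign is −
  Lon: degrees = first 3 digits = 90, minutes = 13.626; 90 + 13.626/60 = 90.2271000
  E → positive
Point 5:
  φ: degrees = first 2 digits = 86, minutes = 20.08078; 86 + 20.08078/60 = 86.3346797
  S → negative
  λ: degrees = first 3 digits = 59, minutes = 54.9991; 59 + 54.9991/60 = 59.9166517
  hemisphere W, so the sign is −

1. 46.767923, 37.159475
2. 88.651588, -133.055835
3. 37.803633, 100.886723
4. -4.241267, 90.227100
5. -86.334680, -59.916652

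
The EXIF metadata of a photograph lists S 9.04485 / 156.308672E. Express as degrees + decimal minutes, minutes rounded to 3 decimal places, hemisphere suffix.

9° 2.691′ S, 156° 18.520′ E

Lat: minutes = (9.044850 − 9) × 60 = 2.69100
Longitude: minutes = (156.308672 − 156) × 60 = 18.52032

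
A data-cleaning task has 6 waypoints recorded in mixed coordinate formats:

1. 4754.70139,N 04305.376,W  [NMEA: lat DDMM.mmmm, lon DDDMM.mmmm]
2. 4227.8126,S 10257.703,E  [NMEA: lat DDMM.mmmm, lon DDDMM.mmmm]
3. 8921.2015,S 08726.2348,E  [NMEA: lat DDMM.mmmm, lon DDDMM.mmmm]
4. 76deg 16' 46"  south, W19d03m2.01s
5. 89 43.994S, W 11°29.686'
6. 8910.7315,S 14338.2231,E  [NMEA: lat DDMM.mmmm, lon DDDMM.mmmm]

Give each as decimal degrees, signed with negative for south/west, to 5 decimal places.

1. 47.91169, -43.08960
2. -42.46354, 102.96172
3. -89.35336, 87.43725
4. -76.27944, -19.05056
5. -89.73323, -11.49477
6. -89.17886, 143.63705

Point 1:
  Latitude: degrees = first 2 digits = 47, minutes = 54.70139; 47 + 54.70139/60 = 47.911690
  N ⇒ keep positive
  Longitude: split at 3 digits → 043° and 5.376′; 43 + 5.376/60 = 43.089600
  W ⇒ negate
Point 2:
  Lat: degrees = first 2 digits = 42, minutes = 27.8126; 42 + 27.8126/60 = 42.463543
  hemisphere S, so the sign is −
  Lon: split at 3 digits → 102° and 57.703′; 102 + 57.703/60 = 102.961717
  E → positive
Point 3:
  Latitude: split at 2 digits → 89° and 21.2015′; 89 + 21.2015/60 = 89.353358
  S ⇒ negate
  λ: degrees = first 3 digits = 87, minutes = 26.2348; 87 + 26.2348/60 = 87.437247
  E ⇒ keep positive
Point 4:
  φ: 76° + 16/60 + 46/3600 = 76 + 0.266667 + 0.012778 = 76.279444
  hemisphere S, so the sign is −
  Lon: 19 + 3/60 + 2.01/3600 = 19.050558
  W ⇒ negate
Point 5:
  φ: 43.994′ = 0.733233°; total 89.733233
  hemisphere S, so the sign is −
  Lon: 11 + 29.686/60 = 11.494767
  W → negative
Point 6:
  φ: degrees = first 2 digits = 89, minutes = 10.7315; 89 + 10.7315/60 = 89.178858
  S ⇒ negate
  Longitude: degrees = first 3 digits = 143, minutes = 38.2231; 143 + 38.2231/60 = 143.637052
  E → positive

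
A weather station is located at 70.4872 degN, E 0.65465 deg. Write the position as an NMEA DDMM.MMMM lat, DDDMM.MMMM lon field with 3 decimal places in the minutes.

7029.232,N / 00039.279,E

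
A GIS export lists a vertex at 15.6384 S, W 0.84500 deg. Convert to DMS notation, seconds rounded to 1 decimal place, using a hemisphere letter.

15°38′18.2″ S, 0°50′42.0″ W

Latitude: 0.638400° → 38.30400′; 0.30400 × 60 = 18.240″
Lon: whole degrees 0; 50.70000′ → 50′ and 42.000″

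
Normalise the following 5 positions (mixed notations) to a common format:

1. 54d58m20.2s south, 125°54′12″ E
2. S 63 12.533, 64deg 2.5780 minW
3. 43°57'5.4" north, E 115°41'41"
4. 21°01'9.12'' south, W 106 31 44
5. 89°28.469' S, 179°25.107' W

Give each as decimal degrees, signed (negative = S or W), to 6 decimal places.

Point 1:
  φ: 58′ + 20.2″ = 58.33667′; 54 + 58.33667/60 = 54.9722778
  S ⇒ negate
  Lon: 54′ + 12″ = 54.20000′; 125 + 54.20000/60 = 125.9033333
  E → positive
Point 2:
  Lat: 12.533′ = 0.208883°; total 63.2088833
  S ⇒ negate
  Longitude: 64 + 2.578/60 = 64.0429667
  hemisphere W, so the sign is −
Point 3:
  Lat: 43° + 57/60 + 5.4/3600 = 43 + 0.950000 + 0.001500 = 43.9515000
  N → positive
  Lon: 115° + 41/60 + 41/3600 = 115 + 0.683333 + 0.011389 = 115.6947222
  E → positive
Point 4:
  Lat: 21° + 1/60 + 9.12/3600 = 21 + 0.016667 + 0.002533 = 21.0192000
  S → negative
  Longitude: 106° + 31/60 + 44/3600 = 106 + 0.516667 + 0.012222 = 106.5288889
  W ⇒ negate
Point 5:
  Lat: 89 + 28.469/60 = 89.4744833
  hemisphere S, so the sign is −
  Lon: 179 + 25.107/60 = 179.4184500
  W → negative

1. -54.972278, 125.903333
2. -63.208883, -64.042967
3. 43.951500, 115.694722
4. -21.019200, -106.528889
5. -89.474483, -179.418450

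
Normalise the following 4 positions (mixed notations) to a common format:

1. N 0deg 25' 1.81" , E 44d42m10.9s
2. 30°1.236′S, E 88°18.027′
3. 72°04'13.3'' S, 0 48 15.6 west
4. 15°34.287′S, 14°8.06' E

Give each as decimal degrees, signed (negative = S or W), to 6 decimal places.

1. 0.417169, 44.703028
2. -30.020600, 88.300450
3. -72.070361, -0.804333
4. -15.571450, 14.134333

Point 1:
  φ: 25′ + 1.81″ = 25.03017′; 0 + 25.03017/60 = 0.4171694
  N → positive
  λ: 44° + 42/60 + 10.9/3600 = 44 + 0.700000 + 0.003028 = 44.7030278
  E ⇒ keep positive
Point 2:
  φ: 1.236′ = 0.020600°; total 30.0206000
  S → negative
  Lon: 18.027′ = 0.300450°; total 88.3004500
  E → positive
Point 3:
  Latitude: 72° + 4/60 + 13.3/3600 = 72 + 0.066667 + 0.003694 = 72.0703611
  S → negative
  λ: 0° + 48/60 + 15.6/3600 = 0 + 0.800000 + 0.004333 = 0.8043333
  W ⇒ negate
Point 4:
  Lat: 15 + 34.287/60 = 15.5714500
  S ⇒ negate
  λ: 8.06′ = 0.134333°; total 14.1343333
  E → positive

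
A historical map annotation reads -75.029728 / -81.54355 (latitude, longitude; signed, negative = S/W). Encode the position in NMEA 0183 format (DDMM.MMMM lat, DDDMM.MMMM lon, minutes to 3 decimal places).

Latitude is negative → S; |value| = 75.029728
Latitude: 75° + 0.029728 × 60 = 75° 1.78368′
Longitude is negative → W; |value| = 81.543550
Longitude: 81° + 0.543550 × 60 = 81° 32.61300′

7501.784,S / 08132.613,W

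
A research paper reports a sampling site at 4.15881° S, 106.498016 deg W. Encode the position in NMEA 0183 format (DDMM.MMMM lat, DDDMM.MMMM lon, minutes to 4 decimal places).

0409.5286,S / 10629.8810,W

Lat: fractional part 0.158810 → 9.528600 minutes
Longitude: minutes = (106.498016 − 106) × 60 = 29.880960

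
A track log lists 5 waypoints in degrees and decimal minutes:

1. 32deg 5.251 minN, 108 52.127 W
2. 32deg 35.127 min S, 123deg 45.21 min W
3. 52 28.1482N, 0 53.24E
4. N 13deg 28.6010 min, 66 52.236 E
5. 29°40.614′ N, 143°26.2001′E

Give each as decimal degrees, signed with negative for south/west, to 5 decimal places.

1. 32.08752, -108.86878
2. -32.58545, -123.75350
3. 52.46914, 0.88733
4. 13.47668, 66.87060
5. 29.67690, 143.43667

Point 1:
  φ: 5.251′ = 0.087517°; total 32.087517
  N ⇒ keep positive
  Lon: 52.127′ = 0.868783°; total 108.868783
  W ⇒ negate
Point 2:
  Lat: 32 + 35.127/60 = 32.585450
  S ⇒ negate
  Longitude: 123 + 45.21/60 = 123.753500
  W ⇒ negate
Point 3:
  φ: 28.1482′ = 0.469137°; total 52.469137
  N ⇒ keep positive
  λ: 0 + 53.24/60 = 0.887333
  E → positive
Point 4:
  Lat: 28.601′ = 0.476683°; total 13.476683
  N → positive
  λ: 66 + 52.236/60 = 66.870600
  E → positive
Point 5:
  Lat: 29 + 40.614/60 = 29.676900
  N → positive
  Longitude: 26.2001′ = 0.436668°; total 143.436668
  E → positive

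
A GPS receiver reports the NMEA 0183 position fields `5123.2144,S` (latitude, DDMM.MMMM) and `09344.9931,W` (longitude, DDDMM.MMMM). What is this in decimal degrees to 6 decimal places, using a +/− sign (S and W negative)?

Latitude: split at 2 digits → 51° and 23.2144′; 51 + 23.2144/60 = 51.3869067
hemisphere S, so the sign is −
Lon: degrees = first 3 digits = 93, minutes = 44.9931; 93 + 44.9931/60 = 93.7498850
hemisphere W, so the sign is −

-51.386907, -93.749885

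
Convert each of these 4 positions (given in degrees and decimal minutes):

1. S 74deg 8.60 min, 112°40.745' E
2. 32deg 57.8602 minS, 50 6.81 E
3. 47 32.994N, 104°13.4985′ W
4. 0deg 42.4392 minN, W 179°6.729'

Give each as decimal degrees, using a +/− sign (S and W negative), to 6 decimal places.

Point 1:
  φ: 8.6′ = 0.143333°; total 74.1433333
  hemisphere S, so the sign is −
  λ: 40.745′ = 0.679083°; total 112.6790833
  E ⇒ keep positive
Point 2:
  Latitude: 32 + 57.8602/60 = 32.9643367
  hemisphere S, so the sign is −
  λ: 50 + 6.81/60 = 50.1135000
  E → positive
Point 3:
  Latitude: 32.994′ = 0.549900°; total 47.5499000
  N ⇒ keep positive
  Longitude: 13.4985′ = 0.224975°; total 104.2249750
  hemisphere W, so the sign is −
Point 4:
  Latitude: 0 + 42.4392/60 = 0.7073200
  N ⇒ keep positive
  Longitude: 6.729′ = 0.112150°; total 179.1121500
  W → negative

1. -74.143333, 112.679083
2. -32.964337, 50.113500
3. 47.549900, -104.224975
4. 0.707320, -179.112150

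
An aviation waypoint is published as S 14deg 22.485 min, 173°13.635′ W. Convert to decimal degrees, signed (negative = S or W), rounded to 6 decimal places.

-14.374750, -173.227250

φ: 14 + 22.485/60 = 14.3747500
hemisphere S, so the sign is −
λ: 173 + 13.635/60 = 173.2272500
W ⇒ negate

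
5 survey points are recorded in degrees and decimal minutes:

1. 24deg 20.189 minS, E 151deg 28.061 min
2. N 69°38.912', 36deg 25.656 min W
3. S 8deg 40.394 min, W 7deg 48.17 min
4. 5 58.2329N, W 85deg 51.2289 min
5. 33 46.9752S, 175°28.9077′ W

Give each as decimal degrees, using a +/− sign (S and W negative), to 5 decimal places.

1. -24.33648, 151.46768
2. 69.64853, -36.42760
3. -8.67323, -7.80283
4. 5.97055, -85.85382
5. -33.78292, -175.48180

Point 1:
  Latitude: 20.189′ = 0.336483°; total 24.336483
  S → negative
  Lon: 28.061′ = 0.467683°; total 151.467683
  E ⇒ keep positive
Point 2:
  φ: 38.912′ = 0.648533°; total 69.648533
  N ⇒ keep positive
  Longitude: 36 + 25.656/60 = 36.427600
  W → negative
Point 3:
  Lat: 8 + 40.394/60 = 8.673233
  hemisphere S, so the sign is −
  Longitude: 7 + 48.17/60 = 7.802833
  W ⇒ negate
Point 4:
  Latitude: 58.2329′ = 0.970548°; total 5.970548
  N ⇒ keep positive
  λ: 51.2289′ = 0.853815°; total 85.853815
  W → negative
Point 5:
  Latitude: 46.9752′ = 0.782920°; total 33.782920
  S ⇒ negate
  Longitude: 28.9077′ = 0.481795°; total 175.481795
  W → negative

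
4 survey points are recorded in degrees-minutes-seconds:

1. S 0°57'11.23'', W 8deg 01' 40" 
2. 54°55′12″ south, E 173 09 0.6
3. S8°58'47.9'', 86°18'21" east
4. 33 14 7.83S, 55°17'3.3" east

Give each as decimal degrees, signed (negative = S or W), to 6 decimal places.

1. -0.953119, -8.027778
2. -54.920000, 173.150167
3. -8.979972, 86.305833
4. -33.235508, 55.284250

Point 1:
  φ: 57′ + 11.23″ = 57.18717′; 0 + 57.18717/60 = 0.9531194
  hemisphere S, so the sign is −
  Lon: 8° + 1/60 + 40/3600 = 8 + 0.016667 + 0.011111 = 8.0277778
  hemisphere W, so the sign is −
Point 2:
  Latitude: 55′ + 12″ = 55.20000′; 54 + 55.20000/60 = 54.9200000
  hemisphere S, so the sign is −
  λ: 173° + 9/60 + 0.6/3600 = 173 + 0.150000 + 0.000167 = 173.1501667
  E → positive
Point 3:
  φ: 8° + 58/60 + 47.9/3600 = 8 + 0.966667 + 0.013306 = 8.9799722
  S → negative
  Longitude: 86 + 18/60 + 21/3600 = 86.3058333
  E → positive
Point 4:
  Lat: 33° + 14/60 + 7.83/3600 = 33 + 0.233333 + 0.002175 = 33.2355083
  S ⇒ negate
  Lon: 55° + 17/60 + 3.3/3600 = 55 + 0.283333 + 0.000917 = 55.2842500
  E ⇒ keep positive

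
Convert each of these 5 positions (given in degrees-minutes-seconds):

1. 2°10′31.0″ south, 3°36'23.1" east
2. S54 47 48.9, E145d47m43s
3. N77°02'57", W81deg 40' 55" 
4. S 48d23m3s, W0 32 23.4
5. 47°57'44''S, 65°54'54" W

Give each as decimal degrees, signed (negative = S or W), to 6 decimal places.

Point 1:
  Lat: 2° + 10/60 + 31/3600 = 2 + 0.166667 + 0.008611 = 2.1752778
  hemisphere S, so the sign is −
  λ: 3 + 36/60 + 23.1/3600 = 3.6064167
  E ⇒ keep positive
Point 2:
  Latitude: 54° + 47/60 + 48.9/3600 = 54 + 0.783333 + 0.013583 = 54.7969167
  S ⇒ negate
  λ: 145 + 47/60 + 43/3600 = 145.7952778
  E → positive
Point 3:
  Lat: 77° + 2/60 + 57/3600 = 77 + 0.033333 + 0.015833 = 77.0491667
  N → positive
  Longitude: 81° + 40/60 + 55/3600 = 81 + 0.666667 + 0.015278 = 81.6819444
  W → negative
Point 4:
  Lat: 23′ + 3″ = 23.05000′; 48 + 23.05000/60 = 48.3841667
  S ⇒ negate
  Longitude: 0° + 32/60 + 23.4/3600 = 0 + 0.533333 + 0.006500 = 0.5398333
  hemisphere W, so the sign is −
Point 5:
  φ: 47 + 57/60 + 44/3600 = 47.9622222
  hemisphere S, so the sign is −
  Longitude: 54′ + 54″ = 54.90000′; 65 + 54.90000/60 = 65.9150000
  W → negative

1. -2.175278, 3.606417
2. -54.796917, 145.795278
3. 77.049167, -81.681944
4. -48.384167, -0.539833
5. -47.962222, -65.915000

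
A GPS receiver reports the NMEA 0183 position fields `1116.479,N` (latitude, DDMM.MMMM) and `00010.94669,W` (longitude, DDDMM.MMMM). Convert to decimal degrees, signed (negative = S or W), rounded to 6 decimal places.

φ: split at 2 digits → 11° and 16.479′; 11 + 16.479/60 = 11.2746500
N → positive
λ: degrees = first 3 digits = 0, minutes = 10.94669; 0 + 10.94669/60 = 0.1824448
W ⇒ negate

11.274650, -0.182445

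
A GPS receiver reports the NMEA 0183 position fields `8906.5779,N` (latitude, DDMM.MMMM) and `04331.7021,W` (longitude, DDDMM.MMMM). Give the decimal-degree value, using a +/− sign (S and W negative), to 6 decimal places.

89.109632, -43.528368

Latitude: degrees = first 2 digits = 89, minutes = 6.5779; 89 + 6.5779/60 = 89.1096317
N → positive
λ: split at 3 digits → 043° and 31.7021′; 43 + 31.7021/60 = 43.5283683
W → negative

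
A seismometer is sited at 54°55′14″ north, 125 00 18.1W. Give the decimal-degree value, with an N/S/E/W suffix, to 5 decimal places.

54.92056° N, 125.00503° W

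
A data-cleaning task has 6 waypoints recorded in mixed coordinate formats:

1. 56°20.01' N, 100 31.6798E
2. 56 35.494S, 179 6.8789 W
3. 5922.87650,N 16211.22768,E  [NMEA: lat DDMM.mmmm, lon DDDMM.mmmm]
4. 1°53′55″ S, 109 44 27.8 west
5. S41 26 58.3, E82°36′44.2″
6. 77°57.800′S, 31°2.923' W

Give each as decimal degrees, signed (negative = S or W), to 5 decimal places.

1. 56.33350, 100.52800
2. -56.59157, -179.11465
3. 59.38128, 162.18713
4. -1.89861, -109.74106
5. -41.44953, 82.61228
6. -77.96333, -31.04872

Point 1:
  Lat: 56 + 20.01/60 = 56.333500
  N → positive
  Lon: 31.6798′ = 0.527997°; total 100.527997
  E ⇒ keep positive
Point 2:
  Latitude: 35.494′ = 0.591567°; total 56.591567
  S → negative
  Longitude: 6.8789′ = 0.114648°; total 179.114648
  W ⇒ negate
Point 3:
  Latitude: degrees = first 2 digits = 59, minutes = 22.8765; 59 + 22.8765/60 = 59.381275
  N ⇒ keep positive
  Longitude: degrees = first 3 digits = 162, minutes = 11.22768; 162 + 11.22768/60 = 162.187128
  E ⇒ keep positive
Point 4:
  φ: 1 + 53/60 + 55/3600 = 1.898611
  S → negative
  Lon: 109° + 44/60 + 27.8/3600 = 109 + 0.733333 + 0.007722 = 109.741056
  hemisphere W, so the sign is −
Point 5:
  Lat: 41° + 26/60 + 58.3/3600 = 41 + 0.433333 + 0.016194 = 41.449528
  S → negative
  Lon: 82° + 36/60 + 44.2/3600 = 82 + 0.600000 + 0.012278 = 82.612278
  E ⇒ keep positive
Point 6:
  φ: 77 + 57.8/60 = 77.963333
  S ⇒ negate
  Lon: 31 + 2.923/60 = 31.048717
  hemisphere W, so the sign is −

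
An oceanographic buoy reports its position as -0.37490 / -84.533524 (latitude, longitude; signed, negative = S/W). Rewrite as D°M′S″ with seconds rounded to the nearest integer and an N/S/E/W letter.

0°22′30″ S, 84°32′1″ W

Latitude is negative → S; |value| = 0.374900
Latitude: 0.374900° → 22.49400′; 0.49400 × 60 = 29.64″
Longitude is negative → W; |value| = 84.533524
Lon: whole degrees 84; 32.01144′ → 32′ and 0.69″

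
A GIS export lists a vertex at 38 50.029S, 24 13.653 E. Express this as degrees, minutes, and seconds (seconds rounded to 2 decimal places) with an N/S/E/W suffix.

38°50′1.74″ S, 24°13′39.18″ E

φ: 50.02900′ → 50′ and 0.02900 × 60 = 1.7400″
Lon: 13.65300′ → 13′ and 0.65300 × 60 = 39.1800″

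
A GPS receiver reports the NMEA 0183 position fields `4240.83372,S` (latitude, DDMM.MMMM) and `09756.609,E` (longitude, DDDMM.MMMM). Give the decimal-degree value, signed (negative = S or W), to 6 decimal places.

Lat: split at 2 digits → 42° and 40.83372′; 42 + 40.83372/60 = 42.6805620
S → negative
Longitude: degrees = first 3 digits = 97, minutes = 56.609; 97 + 56.609/60 = 97.9434833
E → positive

-42.680562, 97.943483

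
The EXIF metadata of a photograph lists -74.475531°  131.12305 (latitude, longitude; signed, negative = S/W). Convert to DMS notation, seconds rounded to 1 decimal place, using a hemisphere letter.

74°28′31.9″ S, 131°07′23.0″ E

Latitude is negative → S; |value| = 74.475531
φ: 0.475531 × 60 = 28.53186′ → 28′, remainder × 60 = 31.912″
Lon: 0.123050° → 7.38300′; 0.38300 × 60 = 22.980″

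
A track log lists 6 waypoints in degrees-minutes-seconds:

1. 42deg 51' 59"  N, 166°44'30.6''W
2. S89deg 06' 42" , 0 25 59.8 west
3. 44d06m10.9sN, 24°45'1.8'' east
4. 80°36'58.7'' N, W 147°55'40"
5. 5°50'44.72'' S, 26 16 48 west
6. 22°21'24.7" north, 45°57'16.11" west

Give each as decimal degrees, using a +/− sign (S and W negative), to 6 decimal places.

Point 1:
  Latitude: 42 + 51/60 + 59/3600 = 42.8663889
  N ⇒ keep positive
  λ: 166° + 44/60 + 30.6/3600 = 166 + 0.733333 + 0.008500 = 166.7418333
  hemisphere W, so the sign is −
Point 2:
  Latitude: 6′ + 42″ = 6.70000′; 89 + 6.70000/60 = 89.1116667
  hemisphere S, so the sign is −
  Lon: 25′ + 59.8″ = 25.99667′; 0 + 25.99667/60 = 0.4332778
  W → negative
Point 3:
  Latitude: 6′ + 10.9″ = 6.18167′; 44 + 6.18167/60 = 44.1030278
  N → positive
  Lon: 24 + 45/60 + 1.8/3600 = 24.7505000
  E → positive
Point 4:
  Lat: 80 + 36/60 + 58.7/3600 = 80.6163056
  N ⇒ keep positive
  λ: 147 + 55/60 + 40/3600 = 147.9277778
  W ⇒ negate
Point 5:
  Latitude: 50′ + 44.72″ = 50.74533′; 5 + 50.74533/60 = 5.8457556
  S ⇒ negate
  Lon: 26° + 16/60 + 48/3600 = 26 + 0.266667 + 0.013333 = 26.2800000
  W ⇒ negate
Point 6:
  Lat: 22 + 21/60 + 24.7/3600 = 22.3568611
  N ⇒ keep positive
  Longitude: 45° + 57/60 + 16.11/3600 = 45 + 0.950000 + 0.004475 = 45.9544750
  W ⇒ negate

1. 42.866389, -166.741833
2. -89.111667, -0.433278
3. 44.103028, 24.750500
4. 80.616306, -147.927778
5. -5.845756, -26.280000
6. 22.356861, -45.954475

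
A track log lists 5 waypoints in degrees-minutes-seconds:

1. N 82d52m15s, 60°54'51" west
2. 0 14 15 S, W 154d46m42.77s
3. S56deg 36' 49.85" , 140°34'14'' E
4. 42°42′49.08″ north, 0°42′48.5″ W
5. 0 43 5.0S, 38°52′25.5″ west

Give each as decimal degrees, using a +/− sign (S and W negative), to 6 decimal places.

1. 82.870833, -60.914167
2. -0.237500, -154.778547
3. -56.613847, 140.570556
4. 42.713633, -0.713472
5. -0.718056, -38.873750

Point 1:
  φ: 82 + 52/60 + 15/3600 = 82.8708333
  N → positive
  Lon: 60 + 54/60 + 51/3600 = 60.9141667
  hemisphere W, so the sign is −
Point 2:
  Lat: 0° + 14/60 + 15/3600 = 0 + 0.233333 + 0.004167 = 0.2375000
  S → negative
  λ: 154 + 46/60 + 42.77/3600 = 154.7785472
  hemisphere W, so the sign is −
Point 3:
  φ: 56° + 36/60 + 49.85/3600 = 56 + 0.600000 + 0.013847 = 56.6138472
  S ⇒ negate
  Longitude: 140° + 34/60 + 14/3600 = 140 + 0.566667 + 0.003889 = 140.5705556
  E → positive
Point 4:
  φ: 42′ + 49.08″ = 42.81800′; 42 + 42.81800/60 = 42.7136333
  N → positive
  λ: 0 + 42/60 + 48.5/3600 = 0.7134722
  W ⇒ negate
Point 5:
  φ: 0° + 43/60 + 5/3600 = 0 + 0.716667 + 0.001389 = 0.7180556
  S ⇒ negate
  Longitude: 52′ + 25.5″ = 52.42500′; 38 + 52.42500/60 = 38.8737500
  W → negative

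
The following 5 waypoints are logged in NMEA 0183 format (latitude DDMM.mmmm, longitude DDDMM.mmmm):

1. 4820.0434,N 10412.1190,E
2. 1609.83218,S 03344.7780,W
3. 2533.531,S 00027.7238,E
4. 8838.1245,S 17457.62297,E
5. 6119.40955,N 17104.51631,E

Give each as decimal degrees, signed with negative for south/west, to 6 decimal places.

Point 1:
  Latitude: degrees = first 2 digits = 48, minutes = 20.0434; 48 + 20.0434/60 = 48.3340567
  N ⇒ keep positive
  λ: split at 3 digits → 104° and 12.119′; 104 + 12.119/60 = 104.2019833
  E ⇒ keep positive
Point 2:
  φ: split at 2 digits → 16° and 9.83218′; 16 + 9.83218/60 = 16.1638697
  hemisphere S, so the sign is −
  λ: degrees = first 3 digits = 33, minutes = 44.778; 33 + 44.778/60 = 33.7463000
  hemisphere W, so the sign is −
Point 3:
  Latitude: degrees = first 2 digits = 25, minutes = 33.531; 25 + 33.531/60 = 25.5588500
  hemisphere S, so the sign is −
  Longitude: degrees = first 3 digits = 0, minutes = 27.7238; 0 + 27.7238/60 = 0.4620633
  E ⇒ keep positive
Point 4:
  Lat: split at 2 digits → 88° and 38.1245′; 88 + 38.1245/60 = 88.6354083
  S → negative
  Lon: degrees = first 3 digits = 174, minutes = 57.62297; 174 + 57.62297/60 = 174.9603828
  E ⇒ keep positive
Point 5:
  Latitude: degrees = first 2 digits = 61, minutes = 19.40955; 61 + 19.40955/60 = 61.3234925
  N ⇒ keep positive
  Lon: degrees = first 3 digits = 171, minutes = 4.51631; 171 + 4.51631/60 = 171.0752718
  E ⇒ keep positive

1. 48.334057, 104.201983
2. -16.163870, -33.746300
3. -25.558850, 0.462063
4. -88.635408, 174.960383
5. 61.323493, 171.075272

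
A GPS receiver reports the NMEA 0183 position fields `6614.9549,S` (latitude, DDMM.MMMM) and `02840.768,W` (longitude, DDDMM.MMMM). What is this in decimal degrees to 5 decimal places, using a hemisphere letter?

66.24925° S, 28.67947° W

Lat: degrees = first 2 digits = 66, minutes = 14.9549; 66 + 14.9549/60 = 66.249248
Longitude: split at 3 digits → 028° and 40.768′; 28 + 40.768/60 = 28.679467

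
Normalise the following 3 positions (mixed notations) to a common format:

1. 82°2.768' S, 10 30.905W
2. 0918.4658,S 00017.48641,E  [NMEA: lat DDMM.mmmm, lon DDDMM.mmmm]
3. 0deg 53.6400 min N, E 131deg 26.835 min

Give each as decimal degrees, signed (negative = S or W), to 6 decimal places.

1. -82.046133, -10.515083
2. -9.307763, 0.291440
3. 0.894000, 131.447250

Point 1:
  Latitude: 2.768′ = 0.046133°; total 82.0461333
  hemisphere S, so the sign is −
  λ: 30.905′ = 0.515083°; total 10.5150833
  W ⇒ negate
Point 2:
  Latitude: degrees = first 2 digits = 9, minutes = 18.4658; 9 + 18.4658/60 = 9.3077633
  S → negative
  λ: split at 3 digits → 000° and 17.48641′; 0 + 17.48641/60 = 0.2914402
  E → positive
Point 3:
  Lat: 0 + 53.64/60 = 0.8940000
  N → positive
  Lon: 26.835′ = 0.447250°; total 131.4472500
  E ⇒ keep positive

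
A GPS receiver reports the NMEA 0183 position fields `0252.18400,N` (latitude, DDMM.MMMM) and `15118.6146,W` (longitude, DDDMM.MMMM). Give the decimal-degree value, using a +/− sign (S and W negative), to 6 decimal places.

2.869733, -151.310243

φ: split at 2 digits → 02° and 52.184′; 2 + 52.184/60 = 2.8697333
N → positive
Lon: split at 3 digits → 151° and 18.6146′; 151 + 18.6146/60 = 151.3102433
W → negative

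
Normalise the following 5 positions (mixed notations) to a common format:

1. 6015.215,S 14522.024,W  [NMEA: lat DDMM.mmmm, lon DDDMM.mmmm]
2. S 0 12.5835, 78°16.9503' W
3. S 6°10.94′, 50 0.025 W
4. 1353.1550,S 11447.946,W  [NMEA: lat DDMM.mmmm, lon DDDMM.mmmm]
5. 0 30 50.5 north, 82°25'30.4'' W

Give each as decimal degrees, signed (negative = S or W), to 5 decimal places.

1. -60.25358, -145.36707
2. -0.20973, -78.28251
3. -6.18233, -50.00042
4. -13.88592, -114.79910
5. 0.51403, -82.42511

Point 1:
  Latitude: split at 2 digits → 60° and 15.215′; 60 + 15.215/60 = 60.253583
  hemisphere S, so the sign is −
  Longitude: split at 3 digits → 145° and 22.024′; 145 + 22.024/60 = 145.367067
  W ⇒ negate
Point 2:
  Latitude: 12.5835′ = 0.209725°; total 0.209725
  S → negative
  Longitude: 78 + 16.9503/60 = 78.282505
  W → negative
Point 3:
  Lat: 10.94′ = 0.182333°; total 6.182333
  S → negative
  Lon: 0.025′ = 0.000417°; total 50.000417
  W ⇒ negate
Point 4:
  φ: degrees = first 2 digits = 13, minutes = 53.155; 13 + 53.155/60 = 13.885917
  hemisphere S, so the sign is −
  Longitude: degrees = first 3 digits = 114, minutes = 47.946; 114 + 47.946/60 = 114.799100
  W ⇒ negate
Point 5:
  Latitude: 30′ + 50.5″ = 30.84167′; 0 + 30.84167/60 = 0.514028
  N ⇒ keep positive
  Lon: 82 + 25/60 + 30.4/3600 = 82.425111
  W ⇒ negate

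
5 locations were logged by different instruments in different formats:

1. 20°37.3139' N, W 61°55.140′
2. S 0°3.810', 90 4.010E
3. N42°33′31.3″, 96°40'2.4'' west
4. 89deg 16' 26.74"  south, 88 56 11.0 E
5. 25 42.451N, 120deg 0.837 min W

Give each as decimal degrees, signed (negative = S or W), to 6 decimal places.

1. 20.621898, -61.919000
2. -0.063500, 90.066833
3. 42.558694, -96.667333
4. -89.274094, 88.936389
5. 25.707517, -120.013950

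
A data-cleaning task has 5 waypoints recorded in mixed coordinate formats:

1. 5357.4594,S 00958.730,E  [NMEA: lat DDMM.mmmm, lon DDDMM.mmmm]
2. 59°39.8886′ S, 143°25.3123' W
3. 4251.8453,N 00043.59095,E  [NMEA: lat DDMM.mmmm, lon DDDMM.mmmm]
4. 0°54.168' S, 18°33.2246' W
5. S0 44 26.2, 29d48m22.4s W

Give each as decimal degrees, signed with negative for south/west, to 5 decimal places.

1. -53.95766, 9.97883
2. -59.66481, -143.42187
3. 42.86409, 0.72652
4. -0.90280, -18.55374
5. -0.74061, -29.80622

Point 1:
  φ: split at 2 digits → 53° and 57.4594′; 53 + 57.4594/60 = 53.957657
  hemisphere S, so the sign is −
  λ: degrees = first 3 digits = 9, minutes = 58.73; 9 + 58.73/60 = 9.978833
  E → positive
Point 2:
  Latitude: 39.8886′ = 0.664810°; total 59.664810
  S ⇒ negate
  λ: 143 + 25.3123/60 = 143.421872
  W ⇒ negate
Point 3:
  Lat: split at 2 digits → 42° and 51.8453′; 42 + 51.8453/60 = 42.864088
  N ⇒ keep positive
  λ: degrees = first 3 digits = 0, minutes = 43.59095; 0 + 43.59095/60 = 0.726516
  E → positive
Point 4:
  Latitude: 0 + 54.168/60 = 0.902800
  S ⇒ negate
  Longitude: 18 + 33.2246/60 = 18.553743
  W ⇒ negate
Point 5:
  Latitude: 0° + 44/60 + 26.2/3600 = 0 + 0.733333 + 0.007278 = 0.740611
  S → negative
  Lon: 29 + 48/60 + 22.4/3600 = 29.806222
  W → negative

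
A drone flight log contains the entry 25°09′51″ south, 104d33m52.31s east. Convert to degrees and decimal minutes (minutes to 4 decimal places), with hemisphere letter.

25° 9.8500′ S, 104° 33.8718′ E

φ: 9 + 51/60 = 9.850000′
Lon: seconds/60 = 0.87183; minutes = 33 + 0.87183 = 33.871833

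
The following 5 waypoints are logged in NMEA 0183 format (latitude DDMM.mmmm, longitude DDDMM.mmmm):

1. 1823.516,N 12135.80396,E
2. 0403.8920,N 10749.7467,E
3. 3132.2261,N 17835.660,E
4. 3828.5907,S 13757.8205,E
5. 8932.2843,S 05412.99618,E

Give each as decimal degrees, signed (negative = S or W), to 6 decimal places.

1. 18.391933, 121.596733
2. 4.064867, 107.829112
3. 31.537102, 178.594333
4. -38.476512, 137.963675
5. -89.538072, 54.216603

Point 1:
  Latitude: split at 2 digits → 18° and 23.516′; 18 + 23.516/60 = 18.3919333
  N → positive
  Lon: split at 3 digits → 121° and 35.80396′; 121 + 35.80396/60 = 121.5967327
  E → positive
Point 2:
  Lat: split at 2 digits → 04° and 3.892′; 4 + 3.892/60 = 4.0648667
  N → positive
  Longitude: degrees = first 3 digits = 107, minutes = 49.7467; 107 + 49.7467/60 = 107.8291117
  E → positive
Point 3:
  φ: degrees = first 2 digits = 31, minutes = 32.2261; 31 + 32.2261/60 = 31.5371017
  N ⇒ keep positive
  Longitude: split at 3 digits → 178° and 35.66′; 178 + 35.66/60 = 178.5943333
  E ⇒ keep positive
Point 4:
  φ: split at 2 digits → 38° and 28.5907′; 38 + 28.5907/60 = 38.4765117
  hemisphere S, so the sign is −
  Longitude: split at 3 digits → 137° and 57.8205′; 137 + 57.8205/60 = 137.9636750
  E → positive
Point 5:
  Lat: split at 2 digits → 89° and 32.2843′; 89 + 32.2843/60 = 89.5380717
  hemisphere S, so the sign is −
  λ: degrees = first 3 digits = 54, minutes = 12.99618; 54 + 12.99618/60 = 54.2166030
  E → positive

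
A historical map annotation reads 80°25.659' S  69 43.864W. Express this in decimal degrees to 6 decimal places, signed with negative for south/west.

Latitude: 25.659′ = 0.427650°; total 80.4276500
hemisphere S, so the sign is −
λ: 69 + 43.864/60 = 69.7310667
hemisphere W, so the sign is −

-80.427650, -69.731067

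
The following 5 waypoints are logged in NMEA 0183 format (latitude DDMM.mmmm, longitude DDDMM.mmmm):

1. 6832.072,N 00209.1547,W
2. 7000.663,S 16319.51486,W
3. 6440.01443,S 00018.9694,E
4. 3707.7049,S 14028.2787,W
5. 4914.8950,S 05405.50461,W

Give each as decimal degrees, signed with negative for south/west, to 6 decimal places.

Point 1:
  φ: split at 2 digits → 68° and 32.072′; 68 + 32.072/60 = 68.5345333
  N ⇒ keep positive
  Longitude: split at 3 digits → 002° and 9.1547′; 2 + 9.1547/60 = 2.1525783
  W → negative
Point 2:
  Latitude: split at 2 digits → 70° and 0.663′; 70 + 0.663/60 = 70.0110500
  S ⇒ negate
  λ: split at 3 digits → 163° and 19.51486′; 163 + 19.51486/60 = 163.3252477
  W → negative
Point 3:
  Latitude: split at 2 digits → 64° and 40.01443′; 64 + 40.01443/60 = 64.6669072
  hemisphere S, so the sign is −
  λ: degrees = first 3 digits = 0, minutes = 18.9694; 0 + 18.9694/60 = 0.3161567
  E → positive
Point 4:
  Lat: split at 2 digits → 37° and 7.7049′; 37 + 7.7049/60 = 37.1284150
  hemisphere S, so the sign is −
  Longitude: split at 3 digits → 140° and 28.2787′; 140 + 28.2787/60 = 140.4713117
  W → negative
Point 5:
  Latitude: degrees = first 2 digits = 49, minutes = 14.895; 49 + 14.895/60 = 49.2482500
  S ⇒ negate
  λ: degrees = first 3 digits = 54, minutes = 5.50461; 54 + 5.50461/60 = 54.0917435
  W ⇒ negate

1. 68.534533, -2.152578
2. -70.011050, -163.325248
3. -64.666907, 0.316157
4. -37.128415, -140.471312
5. -49.248250, -54.091744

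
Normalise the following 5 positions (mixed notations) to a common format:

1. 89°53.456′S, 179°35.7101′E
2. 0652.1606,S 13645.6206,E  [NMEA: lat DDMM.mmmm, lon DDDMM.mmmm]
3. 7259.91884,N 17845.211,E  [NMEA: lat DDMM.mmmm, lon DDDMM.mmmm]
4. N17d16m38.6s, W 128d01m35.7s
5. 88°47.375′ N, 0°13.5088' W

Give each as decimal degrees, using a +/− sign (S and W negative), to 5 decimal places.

Point 1:
  φ: 53.456′ = 0.890933°; total 89.890933
  S → negative
  Lon: 35.7101′ = 0.595168°; total 179.595168
  E ⇒ keep positive
Point 2:
  Latitude: split at 2 digits → 06° and 52.1606′; 6 + 52.1606/60 = 6.869343
  S ⇒ negate
  Lon: split at 3 digits → 136° and 45.6206′; 136 + 45.6206/60 = 136.760343
  E → positive
Point 3:
  Lat: split at 2 digits → 72° and 59.91884′; 72 + 59.91884/60 = 72.998647
  N → positive
  Lon: degrees = first 3 digits = 178, minutes = 45.211; 178 + 45.211/60 = 178.753517
  E → positive
Point 4:
  Latitude: 17 + 16/60 + 38.6/3600 = 17.277389
  N → positive
  Longitude: 1′ + 35.7″ = 1.59500′; 128 + 1.59500/60 = 128.026583
  W ⇒ negate
Point 5:
  φ: 88 + 47.375/60 = 88.789583
  N → positive
  Longitude: 0 + 13.5088/60 = 0.225147
  W → negative

1. -89.89093, 179.59517
2. -6.86934, 136.76034
3. 72.99865, 178.75352
4. 17.27739, -128.02658
5. 88.78958, -0.22515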